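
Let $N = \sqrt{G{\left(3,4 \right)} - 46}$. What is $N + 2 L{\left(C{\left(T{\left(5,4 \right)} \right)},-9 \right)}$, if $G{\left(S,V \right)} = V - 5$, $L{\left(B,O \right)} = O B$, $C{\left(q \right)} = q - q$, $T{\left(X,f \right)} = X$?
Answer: $i \sqrt{47} \approx 6.8557 i$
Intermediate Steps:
$C{\left(q \right)} = 0$
$L{\left(B,O \right)} = B O$
$G{\left(S,V \right)} = -5 + V$ ($G{\left(S,V \right)} = V - 5 = -5 + V$)
$N = i \sqrt{47}$ ($N = \sqrt{\left(-5 + 4\right) - 46} = \sqrt{-1 - 46} = \sqrt{-47} = i \sqrt{47} \approx 6.8557 i$)
$N + 2 L{\left(C{\left(T{\left(5,4 \right)} \right)},-9 \right)} = i \sqrt{47} + 2 \cdot 0 \left(-9\right) = i \sqrt{47} + 2 \cdot 0 = i \sqrt{47} + 0 = i \sqrt{47}$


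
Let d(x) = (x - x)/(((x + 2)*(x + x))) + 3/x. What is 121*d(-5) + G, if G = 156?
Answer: 417/5 ≈ 83.400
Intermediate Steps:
d(x) = 3/x (d(x) = 0/(((2 + x)*(2*x))) + 3/x = 0/((2*x*(2 + x))) + 3/x = 0*(1/(2*x*(2 + x))) + 3/x = 0 + 3/x = 3/x)
121*d(-5) + G = 121*(3/(-5)) + 156 = 121*(3*(-⅕)) + 156 = 121*(-⅗) + 156 = -363/5 + 156 = 417/5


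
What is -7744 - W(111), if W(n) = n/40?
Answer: -309871/40 ≈ -7746.8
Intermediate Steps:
W(n) = n/40
-7744 - W(111) = -7744 - 111/40 = -309871/40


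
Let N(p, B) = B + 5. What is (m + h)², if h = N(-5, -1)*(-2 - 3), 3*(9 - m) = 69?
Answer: 1156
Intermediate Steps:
m = -14 (m = 9 - ⅓*69 = 9 - 23 = -14)
N(p, B) = 5 + B
h = -20 (h = (5 - 1)*(-2 - 3) = 4*(-5) = -20)
(m + h)² = (-14 - 20)² = (-34)² = 1156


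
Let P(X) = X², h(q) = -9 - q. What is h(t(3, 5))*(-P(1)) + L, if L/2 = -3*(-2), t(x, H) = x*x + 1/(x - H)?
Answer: 59/2 ≈ 29.500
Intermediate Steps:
t(x, H) = x² + 1/(x - H)
L = 12 (L = 2*(-3*(-2)) = 2*6 = 12)
h(t(3, 5))*(-P(1)) + L = (-9 - (-1 - 1*3³ + 5*3²)/(5 - 1*3))*(-1*1²) + 12 = (-9 - (-1 - 1*27 + 5*9)/(5 - 3))*(-1*1) + 12 = (-9 - (-1 - 27 + 45)/2)*(-1) + 12 = (-9 - 17/2)*(-1) + 12 = -35/2*(-1) + 12 = 35/2 + 12 = 59/2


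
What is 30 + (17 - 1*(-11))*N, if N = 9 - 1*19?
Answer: -250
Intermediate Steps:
N = -10 (N = 9 - 19 = -10)
30 + (17 - 1*(-11))*N = 30 + (17 - 1*(-11))*(-10) = 30 + (17 + 11)*(-10) = 30 + 28*(-10) = 30 - 280 = -250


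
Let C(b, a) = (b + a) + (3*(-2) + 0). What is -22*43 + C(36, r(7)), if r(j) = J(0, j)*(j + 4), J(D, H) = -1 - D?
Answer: -927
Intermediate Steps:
r(j) = -4 - j (r(j) = (-1 - 1*0)*(j + 4) = (-1 + 0)*(4 + j) = -(4 + j) = -4 - j)
C(b, a) = -6 + a + b (C(b, a) = (a + b) + (-6 + 0) = (a + b) - 6 = -6 + a + b)
-22*43 + C(36, r(7)) = -22*43 + (-6 + (-4 - 1*7) + 36) = -946 + (-6 + (-4 - 7) + 36) = -946 + (-6 - 11 + 36) = -946 + 19 = -927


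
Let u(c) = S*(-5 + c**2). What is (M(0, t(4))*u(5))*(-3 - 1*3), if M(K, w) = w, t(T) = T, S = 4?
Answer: -1920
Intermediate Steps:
u(c) = -20 + 4*c**2 (u(c) = 4*(-5 + c**2) = -20 + 4*c**2)
(M(0, t(4))*u(5))*(-3 - 1*3) = (4*(-20 + 4*5**2))*(-3 - 1*3) = (4*(-20 + 4*25))*(-3 - 3) = (4*(-20 + 100))*(-6) = (4*80)*(-6) = 320*(-6) = -1920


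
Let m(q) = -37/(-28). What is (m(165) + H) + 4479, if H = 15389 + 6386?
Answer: 735149/28 ≈ 26255.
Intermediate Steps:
H = 21775
m(q) = 37/28 (m(q) = -37*(-1/28) = 37/28)
(m(165) + H) + 4479 = (37/28 + 21775) + 4479 = 609737/28 + 4479 = 735149/28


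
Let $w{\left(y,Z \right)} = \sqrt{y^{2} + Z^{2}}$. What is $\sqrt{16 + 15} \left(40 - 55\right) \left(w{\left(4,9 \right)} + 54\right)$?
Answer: $15 \sqrt{31} \left(-54 - \sqrt{97}\right) \approx -5332.4$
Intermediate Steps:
$w{\left(y,Z \right)} = \sqrt{Z^{2} + y^{2}}$
$\sqrt{16 + 15} \left(40 - 55\right) \left(w{\left(4,9 \right)} + 54\right) = \sqrt{16 + 15} \left(40 - 55\right) \left(\sqrt{9^{2} + 4^{2}} + 54\right) = \sqrt{31} \left(- 15 \left(\sqrt{81 + 16} + 54\right)\right) = \sqrt{31} \left(- 15 \left(\sqrt{97} + 54\right)\right) = \sqrt{31} \left(- 15 \left(54 + \sqrt{97}\right)\right) = \sqrt{31} \left(-810 - 15 \sqrt{97}\right)$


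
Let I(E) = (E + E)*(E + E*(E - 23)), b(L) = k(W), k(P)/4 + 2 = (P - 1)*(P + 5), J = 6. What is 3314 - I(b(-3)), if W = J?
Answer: -17075406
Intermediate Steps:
W = 6
k(P) = -8 + 4*(-1 + P)*(5 + P) (k(P) = -8 + 4*((P - 1)*(P + 5)) = -8 + 4*((-1 + P)*(5 + P)) = -8 + 4*(-1 + P)*(5 + P))
b(L) = 212 (b(L) = -28 + 4*6² + 16*6 = -28 + 4*36 + 96 = -28 + 144 + 96 = 212)
I(E) = 2*E*(E + E*(-23 + E)) (I(E) = (2*E)*(E + E*(-23 + E)) = 2*E*(E + E*(-23 + E)))
3314 - I(b(-3)) = 3314 - 2*212²*(-22 + 212) = 3314 - 2*44944*190 = 3314 - 1*17078720 = 3314 - 17078720 = -17075406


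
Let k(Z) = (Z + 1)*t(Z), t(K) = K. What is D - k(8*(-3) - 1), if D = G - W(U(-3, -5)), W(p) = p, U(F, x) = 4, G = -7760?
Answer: -8364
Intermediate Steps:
k(Z) = Z*(1 + Z) (k(Z) = (Z + 1)*Z = (1 + Z)*Z = Z*(1 + Z))
D = -7764 (D = -7760 - 1*4 = -7760 - 4 = -7764)
D - k(8*(-3) - 1) = -7764 - (8*(-3) - 1)*(1 + (8*(-3) - 1)) = -7764 - (-24 - 1)*(1 + (-24 - 1)) = -7764 - (-25)*(1 - 25) = -7764 - (-25)*(-24) = -7764 - 1*600 = -7764 - 600 = -8364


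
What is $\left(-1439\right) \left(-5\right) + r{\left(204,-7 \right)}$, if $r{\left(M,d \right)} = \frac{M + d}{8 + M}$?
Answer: $\frac{1525537}{212} \approx 7195.9$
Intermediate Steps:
$r{\left(M,d \right)} = \frac{M + d}{8 + M}$
$\left(-1439\right) \left(-5\right) + r{\left(204,-7 \right)} = \left(-1439\right) \left(-5\right) + \frac{204 - 7}{8 + 204} = 7195 + \frac{1}{212} \cdot 197 = 7195 + \frac{197}{212} = \frac{1525537}{212}$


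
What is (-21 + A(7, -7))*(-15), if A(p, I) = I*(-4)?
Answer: -105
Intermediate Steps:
A(p, I) = -4*I
(-21 + A(7, -7))*(-15) = (-21 - 4*(-7))*(-15) = (-21 + 28)*(-15) = 7*(-15) = -105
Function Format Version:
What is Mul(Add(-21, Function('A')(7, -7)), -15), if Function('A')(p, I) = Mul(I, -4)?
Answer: -105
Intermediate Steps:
Function('A')(p, I) = Mul(-4, I)
Mul(Add(-21, Function('A')(7, -7)), -15) = Mul(Add(-21, Mul(-4, -7)), -15) = Mul(Add(-21, 28), -15) = Mul(7, -15) = -105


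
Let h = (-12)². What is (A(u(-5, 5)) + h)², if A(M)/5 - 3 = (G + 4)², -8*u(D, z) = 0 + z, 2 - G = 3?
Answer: 41616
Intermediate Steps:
G = -1 (G = 2 - 1*3 = 2 - 3 = -1)
u(D, z) = -z/8 (u(D, z) = -(0 + z)/8 = -z/8)
A(M) = 60 (A(M) = 15 + 5*(-1 + 4)² = 15 + 5*3² = 15 + 5*9 = 15 + 45 = 60)
h = 144
(A(u(-5, 5)) + h)² = (60 + 144)² = 204² = 41616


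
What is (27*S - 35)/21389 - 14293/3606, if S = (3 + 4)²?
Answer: -301068449/77128734 ≈ -3.9035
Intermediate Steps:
S = 49 (S = 7² = 49)
(27*S - 35)/21389 - 14293/3606 = (27*49 - 35)/21389 - 14293/3606 = (1323 - 35)*(1/21389) - 14293*1/3606 = 1288*(1/21389) - 14293/3606 = 1288/21389 - 14293/3606 = -301068449/77128734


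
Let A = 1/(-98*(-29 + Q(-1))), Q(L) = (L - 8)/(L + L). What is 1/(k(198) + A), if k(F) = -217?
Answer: -2401/521016 ≈ -0.0046083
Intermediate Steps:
Q(L) = (-8 + L)/(2*L) (Q(L) = (-8 + L)/((2*L)) = (-8 + L)*(1/(2*L)) = (-8 + L)/(2*L))
A = 1/2401 (A = 1/(-98*(-29 + (1/2)*(-8 - 1)/(-1))) = 1/(-98*(-29 + (1/2)*(-1)*(-9))) = 1/(-98*(-29 + 9/2)) = 1/(-98*(-49/2)) = 1/2401 ≈ 0.00041649)
1/(k(198) + A) = 1/(-217 + 1/2401) = 1/(-521016/2401) = -2401/521016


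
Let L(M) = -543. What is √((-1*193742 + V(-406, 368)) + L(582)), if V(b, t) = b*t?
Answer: I*√343693 ≈ 586.25*I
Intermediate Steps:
√((-1*193742 + V(-406, 368)) + L(582)) = √((-1*193742 - 406*368) - 543) = √((-193742 - 149408) - 543) = √(-343150 - 543) = √(-343693) = I*√343693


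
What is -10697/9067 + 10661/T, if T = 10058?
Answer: -10927139/91195886 ≈ -0.11982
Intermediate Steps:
-10697/9067 + 10661/T = -10697/9067 + 10661/10058 = -10927139/91195886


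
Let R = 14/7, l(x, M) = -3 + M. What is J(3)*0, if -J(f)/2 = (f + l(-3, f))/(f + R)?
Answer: 0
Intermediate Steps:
R = 2 (R = 14*(⅐) = 2)
J(f) = -2*(-3 + 2*f)/(2 + f) (J(f) = -2*(f + (-3 + f))/(f + 2) = -2*(-3 + 2*f)/(2 + f))
J(3)*0 = (2*(3 - 2*3)/(2 + 3))*0 = (2*(3 - 6)/5)*0 = (2*(⅕)*(-3))*0 = -6/5*0 = 0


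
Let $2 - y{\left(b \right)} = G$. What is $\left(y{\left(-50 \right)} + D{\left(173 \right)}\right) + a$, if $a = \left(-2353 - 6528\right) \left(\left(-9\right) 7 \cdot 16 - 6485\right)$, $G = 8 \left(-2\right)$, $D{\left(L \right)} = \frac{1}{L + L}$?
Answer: $\frac{23024691447}{346} \approx 6.6545 \cdot 10^{7}$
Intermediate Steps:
$D{\left(L \right)} = \frac{1}{2 L}$
$G = -16$
$y{\left(b \right)} = 18$ ($y{\left(b \right)} = 2 - -16 = 2 + 16 = 18$)
$a = 66545333$ ($a = - 8881 \left(\left(-63\right) 16 - 6485\right) = - 8881 \left(-1008 - 6485\right) = \left(-8881\right) \left(-7493\right) = 66545333$)
$\left(y{\left(-50 \right)} + D{\left(173 \right)}\right) + a = \left(18 + \frac{1}{2 \cdot 173}\right) + 66545333 = \left(18 + \frac{1}{2} \cdot \frac{1}{173}\right) + 66545333 = \left(18 + \frac{1}{346}\right) + 66545333 = \frac{6229}{346} + 66545333 = \frac{23024691447}{346}$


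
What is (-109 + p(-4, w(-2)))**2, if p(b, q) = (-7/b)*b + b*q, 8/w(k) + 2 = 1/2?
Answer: 80656/9 ≈ 8961.8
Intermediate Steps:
w(k) = -16/3 (w(k) = 8/(-2 + 1/2) = 8/(-3/2) = 8*(-2/3) = -16/3)
p(b, q) = -7 + b*q
(-109 + p(-4, w(-2)))**2 = (-109 + (-7 - 4*(-16/3)))**2 = (-109 + (-7 + 64/3))**2 = (-109 + 43/3)**2 = (-284/3)**2 = 80656/9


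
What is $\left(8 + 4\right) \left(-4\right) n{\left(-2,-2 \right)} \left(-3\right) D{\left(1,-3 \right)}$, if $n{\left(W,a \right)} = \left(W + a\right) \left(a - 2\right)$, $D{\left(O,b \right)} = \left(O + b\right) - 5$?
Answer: $-16128$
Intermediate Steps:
$D{\left(O,b \right)} = -5 + O + b$
$n{\left(W,a \right)} = \left(-2 + a\right) \left(W + a\right)$ ($n{\left(W,a \right)} = \left(W + a\right) \left(-2 + a\right) = \left(-2 + a\right) \left(W + a\right)$)
$\left(8 + 4\right) \left(-4\right) n{\left(-2,-2 \right)} \left(-3\right) D{\left(1,-3 \right)} = \left(8 + 4\right) \left(-4\right) \left(\left(-2\right)^{2} - -4 - -4 - -4\right) \left(-3\right) \left(-5 + 1 - 3\right) = 12 \left(-4\right) \left(4 + 4 + 4 + 4\right) \left(-3\right) \left(-7\right) = - 48 \cdot 16 \left(-3\right) \left(-7\right) = - 48 \left(\left(-48\right) \left(-7\right)\right) = \left(-48\right) 336 = -16128$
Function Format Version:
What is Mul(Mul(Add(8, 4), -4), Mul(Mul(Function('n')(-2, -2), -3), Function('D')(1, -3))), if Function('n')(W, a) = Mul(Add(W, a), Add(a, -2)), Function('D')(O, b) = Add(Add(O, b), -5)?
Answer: -16128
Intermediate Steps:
Function('D')(O, b) = Add(-5, O, b)
Function('n')(W, a) = Mul(Add(-2, a), Add(W, a)) (Function('n')(W, a) = Mul(Add(W, a), Add(-2, a)) = Mul(Add(-2, a), Add(W, a)))
Mul(Mul(Add(8, 4), -4), Mul(Mul(Function('n')(-2, -2), -3), Function('D')(1, -3))) = Mul(Mul(Add(8, 4), -4), Mul(Mul(Add(Pow(-2, 2), Mul(-2, -2), Mul(-2, -2), Mul(-2, -2)), -3), Add(-5, 1, -3))) = Mul(Mul(12, -4), Mul(Mul(Add(4, 4, 4, 4), -3), -7)) = Mul(-48, Mul(Mul(16, -3), -7)) = Mul(-48, Mul(-48, -7)) = Mul(-48, 336) = -16128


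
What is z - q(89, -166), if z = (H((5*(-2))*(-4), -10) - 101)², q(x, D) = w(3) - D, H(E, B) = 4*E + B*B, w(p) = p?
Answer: 25112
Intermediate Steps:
H(E, B) = B² + 4*E (H(E, B) = 4*E + B² = B² + 4*E)
q(x, D) = 3 - D
z = 25281 (z = (((-10)² + 4*((5*(-2))*(-4))) - 101)² = ((100 + 4*(-10*(-4))) - 101)² = ((100 + 4*40) - 101)² = ((100 + 160) - 101)² = (260 - 101)² = 159² = 25281)
z - q(89, -166) = 25281 - (3 - 1*(-166)) = 25281 - (3 + 166) = 25281 - 1*169 = 25281 - 169 = 25112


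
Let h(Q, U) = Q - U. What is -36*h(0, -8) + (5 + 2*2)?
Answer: -279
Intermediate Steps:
-36*h(0, -8) + (5 + 2*2) = -36*(0 - 1*(-8)) + (5 + 2*2) = -36*(0 + 8) + (5 + 4) = -36*8 + 9 = -288 + 9 = -279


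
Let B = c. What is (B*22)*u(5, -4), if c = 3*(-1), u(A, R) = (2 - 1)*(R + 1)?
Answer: 198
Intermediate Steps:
u(A, R) = 1 + R (u(A, R) = 1*(1 + R) = 1 + R)
c = -3
B = -3
(B*22)*u(5, -4) = (-3*22)*(1 - 4) = -66*(-3) = 198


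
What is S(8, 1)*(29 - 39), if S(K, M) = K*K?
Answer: -640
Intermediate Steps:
S(K, M) = K²
S(8, 1)*(29 - 39) = 8²*(29 - 39) = 64*(-10) = -640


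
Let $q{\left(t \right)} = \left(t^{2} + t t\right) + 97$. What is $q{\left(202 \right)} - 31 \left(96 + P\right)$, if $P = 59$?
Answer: $76900$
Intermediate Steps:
$q{\left(t \right)} = 97 + 2 t^{2}$ ($q{\left(t \right)} = \left(t^{2} + t^{2}\right) + 97 = 2 t^{2} + 97 = 97 + 2 t^{2}$)
$q{\left(202 \right)} - 31 \left(96 + P\right) = \left(97 + 2 \cdot 202^{2}\right) - 31 \left(96 + 59\right) = \left(97 + 2 \cdot 40804\right) - 4805 = \left(97 + 81608\right) - 4805 = 81705 - 4805 = 76900$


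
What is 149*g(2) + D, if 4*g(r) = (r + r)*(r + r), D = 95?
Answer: 691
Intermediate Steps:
g(r) = r² (g(r) = ((r + r)*(r + r))/4 = ((2*r)*(2*r))/4 = (4*r²)/4 = r²)
149*g(2) + D = 149*2² + 95 = 149*4 + 95 = 596 + 95 = 691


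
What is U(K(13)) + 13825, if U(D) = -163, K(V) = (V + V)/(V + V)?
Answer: 13662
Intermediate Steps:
K(V) = 1 (K(V) = (2*V)/((2*V)) = (2*V)*(1/(2*V)) = 1)
U(K(13)) + 13825 = -163 + 13825 = 13662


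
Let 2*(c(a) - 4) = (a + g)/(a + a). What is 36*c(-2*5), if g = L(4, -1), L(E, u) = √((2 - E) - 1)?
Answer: 153 - 9*I*√3/10 ≈ 153.0 - 1.5588*I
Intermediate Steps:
L(E, u) = √(1 - E)
g = I*√3 (g = √(1 - 1*4) = √(1 - 4) = √(-3) = I*√3 ≈ 1.732*I)
c(a) = 4 + (a + I*√3)/(4*a) (c(a) = 4 + ((a + I*√3)/(a + a))/2 = 4 + ((a + I*√3)/((2*a)))/2 = 4 + ((a + I*√3)*(1/(2*a)))/2 = 4 + ((a + I*√3)/(2*a))/2 = 4 + (a + I*√3)/(4*a))
36*c(-2*5) = 36*((17*(-2*5) + I*√3)/(4*((-2*5)))) = 36*((¼)*(17*(-10) + I*√3)/(-10)) = 36*((¼)*(-⅒)*(-170 + I*√3)) = 36*(17/4 - I*√3/40) = 153 - 9*I*√3/10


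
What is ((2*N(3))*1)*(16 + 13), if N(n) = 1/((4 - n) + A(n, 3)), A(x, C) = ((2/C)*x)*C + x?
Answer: 29/5 ≈ 5.8000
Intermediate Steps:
A(x, C) = 3*x (A(x, C) = (2*x/C)*C + x = 2*x + x = 3*x)
N(n) = 1/(4 + 2*n) (N(n) = 1/((4 - n) + 3*n) = 1/(4 + 2*n))
((2*N(3))*1)*(16 + 13) = ((2*(1/(2*(2 + 3))))*1)*(16 + 13) = ((2*((1/2)/5))*1)*29 = ((2*((1/2)*(1/5)))*1)*29 = ((2*(1/10))*1)*29 = ((1/5)*1)*29 = (1/5)*29 = 29/5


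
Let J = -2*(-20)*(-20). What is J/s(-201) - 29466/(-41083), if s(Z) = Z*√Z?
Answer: 29466/41083 - 800*I*√201/40401 ≈ 0.71723 - 0.28073*I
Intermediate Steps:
J = -800 (J = 40*(-20) = -800)
s(Z) = Z^(3/2)
J/s(-201) - 29466/(-41083) = -800*I*√201/40401 - 29466/(-41083) = -800*I*√201/40401 - 29466*(-1/41083) = -800*I*√201/40401 + 29466/41083 = 29466/41083 - 800*I*√201/40401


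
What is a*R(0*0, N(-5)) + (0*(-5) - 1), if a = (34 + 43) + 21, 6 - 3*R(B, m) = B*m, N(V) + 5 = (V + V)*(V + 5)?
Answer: 195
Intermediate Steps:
N(V) = -5 + 2*V*(5 + V) (N(V) = -5 + (V + V)*(V + 5) = -5 + (2*V)*(5 + V) = -5 + 2*V*(5 + V))
R(B, m) = 2 - B*m/3
a = 98 (a = 77 + 21 = 98)
a*R(0*0, N(-5)) + (0*(-5) - 1) = 98*(2 - 0*0*(-5 + 2*(-5)² + 10*(-5))/3) + (0*(-5) - 1) = 98*(2 - ⅓*0*(-5 + 2*25 - 50)) + (0 - 1) = 98*(2 - ⅓*0*(-5 + 50 - 50)) - 1 = 98*(2 - ⅓*0*(-5)) - 1 = 98*(2 + 0) - 1 = 98*2 - 1 = 196 - 1 = 195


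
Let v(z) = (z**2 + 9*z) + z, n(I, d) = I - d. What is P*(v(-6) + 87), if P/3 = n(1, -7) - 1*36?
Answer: -5292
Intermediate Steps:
v(z) = z**2 + 10*z
P = -84 (P = 3*((1 - 1*(-7)) - 1*36) = 3*((1 + 7) - 36) = 3*(8 - 36) = 3*(-28) = -84)
P*(v(-6) + 87) = -84*(-6*(10 - 6) + 87) = -84*(-6*4 + 87) = -84*(-24 + 87) = -84*63 = -5292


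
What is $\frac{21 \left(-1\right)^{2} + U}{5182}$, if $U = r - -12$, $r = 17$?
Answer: $\frac{25}{2591} \approx 0.0096488$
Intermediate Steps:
$U = 29$ ($U = 17 - -12 = 17 + 12 = 29$)
$\frac{21 \left(-1\right)^{2} + U}{5182} = \frac{21 \left(-1\right)^{2} + 29}{5182} = \left(21 \cdot 1 + 29\right) \frac{1}{5182} = \left(21 + 29\right) \frac{1}{5182} = 50 \cdot \frac{1}{5182} = \frac{25}{2591}$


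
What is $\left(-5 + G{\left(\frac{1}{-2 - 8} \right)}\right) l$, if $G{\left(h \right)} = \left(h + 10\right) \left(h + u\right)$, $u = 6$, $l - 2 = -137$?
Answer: $- \frac{144207}{20} \approx -7210.4$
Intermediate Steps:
$l = -135$ ($l = 2 - 137 = -135$)
$G{\left(h \right)} = \left(6 + h\right) \left(10 + h\right)$ ($G{\left(h \right)} = \left(h + 10\right) \left(h + 6\right) = \left(10 + h\right) \left(6 + h\right) = \left(6 + h\right) \left(10 + h\right)$)
$\left(-5 + G{\left(\frac{1}{-2 - 8} \right)}\right) l = \left(-5 + \left(60 + \left(\frac{1}{-2 - 8}\right)^{2} + \frac{16}{-2 - 8}\right)\right) \left(-135\right) = \left(-5 + \left(60 + \left(\frac{1}{-10}\right)^{2} + \frac{16}{-10}\right)\right) \left(-135\right) = \left(-5 + \left(60 + \left(- \frac{1}{10}\right)^{2} + 16 \left(- \frac{1}{10}\right)\right)\right) \left(-135\right) = \left(-5 + \left(60 + \frac{1}{100} - \frac{8}{5}\right)\right) \left(-135\right) = \left(-5 + \frac{5841}{100}\right) \left(-135\right) = \frac{5341}{100} \left(-135\right) = - \frac{144207}{20}$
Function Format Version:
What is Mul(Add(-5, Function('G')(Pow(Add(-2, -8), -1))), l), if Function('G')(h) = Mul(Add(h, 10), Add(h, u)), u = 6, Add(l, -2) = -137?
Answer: Rational(-144207, 20) ≈ -7210.4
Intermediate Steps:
l = -135 (l = Add(2, -137) = -135)
Function('G')(h) = Mul(Add(6, h), Add(10, h)) (Function('G')(h) = Mul(Add(h, 10), Add(h, 6)) = Mul(Add(10, h), Add(6, h)) = Mul(Add(6, h), Add(10, h)))
Mul(Add(-5, Function('G')(Pow(Add(-2, -8), -1))), l) = Mul(Add(-5, Add(60, Pow(Pow(Add(-2, -8), -1), 2), Mul(16, Pow(Add(-2, -8), -1)))), -135) = Mul(Add(-5, Add(60, Pow(Pow(-10, -1), 2), Mul(16, Pow(-10, -1)))), -135) = Mul(Add(-5, Add(60, Pow(Rational(-1, 10), 2), Mul(16, Rational(-1, 10)))), -135) = Mul(Add(-5, Add(60, Rational(1, 100), Rational(-8, 5))), -135) = Mul(Add(-5, Rational(5841, 100)), -135) = Mul(Rational(5341, 100), -135) = Rational(-144207, 20)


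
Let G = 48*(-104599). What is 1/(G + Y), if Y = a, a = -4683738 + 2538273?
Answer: -1/7166217 ≈ -1.3954e-7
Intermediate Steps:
a = -2145465
G = -5020752
Y = -2145465
1/(G + Y) = 1/(-5020752 - 2145465) = 1/(-7166217) = -1/7166217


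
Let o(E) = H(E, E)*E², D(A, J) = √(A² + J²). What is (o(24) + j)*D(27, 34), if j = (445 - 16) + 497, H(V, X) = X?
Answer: 14750*√1885 ≈ 6.4040e+5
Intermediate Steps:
j = 926 (j = 429 + 497 = 926)
o(E) = E³ (o(E) = E*E² = E³)
(o(24) + j)*D(27, 34) = (24³ + 926)*√(27² + 34²) = (13824 + 926)*√(729 + 1156) = 14750*√1885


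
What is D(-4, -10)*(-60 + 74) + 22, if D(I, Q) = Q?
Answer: -118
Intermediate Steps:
D(-4, -10)*(-60 + 74) + 22 = -10*(-60 + 74) + 22 = -10*14 + 22 = -140 + 22 = -118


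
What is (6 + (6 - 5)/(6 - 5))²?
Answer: 49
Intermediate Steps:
(6 + (6 - 5)/(6 - 5))² = (6 + 1/1)² = (6 + 1*1)² = (6 + 1)² = 7² = 49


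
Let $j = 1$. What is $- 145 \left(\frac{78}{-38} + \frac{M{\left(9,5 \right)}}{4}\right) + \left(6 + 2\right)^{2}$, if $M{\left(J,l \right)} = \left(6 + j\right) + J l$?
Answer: $- \frac{28944}{19} \approx -1523.4$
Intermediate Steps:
$M{\left(J,l \right)} = 7 + J l$ ($M{\left(J,l \right)} = \left(6 + 1\right) + J l = 7 + J l$)
$- 145 \left(\frac{78}{-38} + \frac{M{\left(9,5 \right)}}{4}\right) + \left(6 + 2\right)^{2} = - 145 \left(\frac{78}{-38} + \frac{7 + 9 \cdot 5}{4}\right) + \left(6 + 2\right)^{2} = - 145 \left(78 \left(- \frac{1}{38}\right) + \left(7 + 45\right) \frac{1}{4}\right) + 8^{2} = - 145 \left(- \frac{39}{19} + 52 \cdot \frac{1}{4}\right) + 64 = - 145 \left(- \frac{39}{19} + 13\right) + 64 = \left(-145\right) \frac{208}{19} + 64 = - \frac{30160}{19} + 64 = - \frac{28944}{19}$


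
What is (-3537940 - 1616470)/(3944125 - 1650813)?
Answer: -2577205/1146656 ≈ -2.2476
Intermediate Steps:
(-3537940 - 1616470)/(3944125 - 1650813) = -5154410/2293312 = -5154410*1/2293312 = -2577205/1146656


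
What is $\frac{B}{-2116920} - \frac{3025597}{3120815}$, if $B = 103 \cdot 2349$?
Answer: $- \frac{477334575203}{440434379320} \approx -1.0838$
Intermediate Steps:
$B = 241947$
$\frac{B}{-2116920} - \frac{3025597}{3120815} = \frac{241947}{-2116920} - \frac{3025597}{3120815} = 241947 \left(- \frac{1}{2116920}\right) - \frac{3025597}{3120815} = - \frac{80649}{705640} - \frac{3025597}{3120815} = - \frac{477334575203}{440434379320}$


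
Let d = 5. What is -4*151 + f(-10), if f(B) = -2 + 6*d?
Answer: -576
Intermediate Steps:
f(B) = 28 (f(B) = -2 + 6*5 = -2 + 30 = 28)
-4*151 + f(-10) = -4*151 + 28 = -604 + 28 = -576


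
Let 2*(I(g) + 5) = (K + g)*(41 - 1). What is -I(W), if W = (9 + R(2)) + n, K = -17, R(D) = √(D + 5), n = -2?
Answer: 205 - 20*√7 ≈ 152.08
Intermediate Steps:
R(D) = √(5 + D)
W = 7 + √7 (W = (9 + √(5 + 2)) - 2 = (9 + √7) - 2 = 7 + √7 ≈ 9.6458)
I(g) = -345 + 20*g (I(g) = -5 + ((-17 + g)*(41 - 1))/2 = -5 + ((-17 + g)*40)/2 = -5 + (-680 + 40*g)/2 = -5 + (-340 + 20*g) = -345 + 20*g)
-I(W) = -(-345 + 20*(7 + √7)) = -(-345 + (140 + 20*√7)) = -(-205 + 20*√7) = 205 - 20*√7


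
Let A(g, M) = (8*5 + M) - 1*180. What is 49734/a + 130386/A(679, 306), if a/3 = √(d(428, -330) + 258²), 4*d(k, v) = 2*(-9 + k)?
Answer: 65193/83 + 16578*√267094/133547 ≈ 849.61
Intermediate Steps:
d(k, v) = -9/2 + k/2 (d(k, v) = (2*(-9 + k))/4 = (-18 + 2*k)/4 = -9/2 + k/2)
A(g, M) = -140 + M (A(g, M) = (40 + M) - 180 = -140 + M)
a = 3*√267094/2 (a = 3*√((-9/2 + (½)*428) + 258²) = 3*√((-9/2 + 214) + 66564) = 3*√(419/2 + 66564) = 3*√(133547/2) = 3*(√267094/2) = 3*√267094/2 ≈ 775.22)
49734/a + 130386/A(679, 306) = 49734/((3*√267094/2)) + 130386/(-140 + 306) = 49734*(√267094/400641) + 130386/166 = 16578*√267094/133547 + 130386*(1/166) = 16578*√267094/133547 + 65193/83 = 65193/83 + 16578*√267094/133547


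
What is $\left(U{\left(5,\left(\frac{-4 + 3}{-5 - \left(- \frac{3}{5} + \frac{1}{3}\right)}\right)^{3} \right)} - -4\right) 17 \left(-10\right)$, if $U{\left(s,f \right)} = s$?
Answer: $-1530$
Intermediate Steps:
$\left(U{\left(5,\left(\frac{-4 + 3}{-5 - \left(- \frac{3}{5} + \frac{1}{3}\right)}\right)^{3} \right)} - -4\right) 17 \left(-10\right) = \left(5 - -4\right) 17 \left(-10\right) = \left(5 + 4\right) 17 \left(-10\right) = 9 \cdot 17 \left(-10\right) = 153 \left(-10\right) = -1530$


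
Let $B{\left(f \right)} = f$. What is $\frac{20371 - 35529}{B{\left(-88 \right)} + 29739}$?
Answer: $- \frac{15158}{29651} \approx -0.51121$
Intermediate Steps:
$\frac{20371 - 35529}{B{\left(-88 \right)} + 29739} = \frac{20371 - 35529}{-88 + 29739} = - \frac{15158}{29651}$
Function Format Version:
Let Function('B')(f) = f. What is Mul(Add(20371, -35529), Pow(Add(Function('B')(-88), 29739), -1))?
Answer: Rational(-15158, 29651) ≈ -0.51121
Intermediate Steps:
Mul(Add(20371, -35529), Pow(Add(Function('B')(-88), 29739), -1)) = Mul(Add(20371, -35529), Pow(Add(-88, 29739), -1)) = Mul(-15158, Pow(29651, -1)) = Mul(-15158, Rational(1, 29651)) = Rational(-15158, 29651)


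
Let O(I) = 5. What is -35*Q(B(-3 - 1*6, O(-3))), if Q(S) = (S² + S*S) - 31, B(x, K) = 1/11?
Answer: 131215/121 ≈ 1084.4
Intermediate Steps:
B(x, K) = 1/11
Q(S) = -31 + 2*S² (Q(S) = (S² + S²) - 31 = 2*S² - 31 = -31 + 2*S²)
-35*Q(B(-3 - 1*6, O(-3))) = -35*(-31 + 2*(1/11)²) = -35*(-31 + 2*(1/121)) = -35*(-31 + 2/121) = -35*(-3749/121) = 131215/121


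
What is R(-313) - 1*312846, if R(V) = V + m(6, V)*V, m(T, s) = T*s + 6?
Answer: 272777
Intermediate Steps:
m(T, s) = 6 + T*s
R(V) = V + V*(6 + 6*V) (R(V) = V + (6 + 6*V)*V = V + V*(6 + 6*V))
R(-313) - 1*312846 = -313*(7 + 6*(-313)) - 1*312846 = -313*(7 - 1878) - 312846 = -313*(-1871) - 312846 = 585623 - 312846 = 272777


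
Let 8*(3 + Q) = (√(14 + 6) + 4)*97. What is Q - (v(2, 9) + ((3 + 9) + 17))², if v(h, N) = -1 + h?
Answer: -1709/2 + 97*√5/4 ≈ -800.28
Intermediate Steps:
Q = 91/2 + 97*√5/4 (Q = -3 + ((√(14 + 6) + 4)*97)/8 = -3 + ((√20 + 4)*97)/8 = -3 + ((2*√5 + 4)*97)/8 = -3 + ((4 + 2*√5)*97)/8 = -3 + (388 + 194*√5)/8 = -3 + (97/2 + 97*√5/4) = 91/2 + 97*√5/4 ≈ 99.725)
Q - (v(2, 9) + ((3 + 9) + 17))² = (91/2 + 97*√5/4) - ((-1 + 2) + ((3 + 9) + 17))² = (91/2 + 97*√5/4) - (1 + (12 + 17))² = (91/2 + 97*√5/4) - (1 + 29)² = (91/2 + 97*√5/4) - 1*30² = (91/2 + 97*√5/4) - 1*900 = (91/2 + 97*√5/4) - 900 = -1709/2 + 97*√5/4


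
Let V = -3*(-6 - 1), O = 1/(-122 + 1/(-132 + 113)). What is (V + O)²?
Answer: 2369742400/5377761 ≈ 440.66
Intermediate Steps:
O = -19/2319 (O = 1/(-122 + 1/(-19)) = 1/(-122 - 1/19) = 1/(-2319/19) = -19/2319 ≈ -0.0081932)
V = 21 (V = -3*(-7) = 21)
(V + O)² = (21 - 19/2319)² = (48680/2319)² = 2369742400/5377761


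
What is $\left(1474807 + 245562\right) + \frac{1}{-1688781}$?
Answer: $\frac{2905326480188}{1688781} \approx 1.7204 \cdot 10^{6}$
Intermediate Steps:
$\left(1474807 + 245562\right) + \frac{1}{-1688781} = 1720369 - \frac{1}{1688781} = \frac{2905326480188}{1688781}$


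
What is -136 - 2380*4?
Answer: -9656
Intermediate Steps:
-136 - 2380*4 = -136 - 119*80 = -136 - 9520 = -9656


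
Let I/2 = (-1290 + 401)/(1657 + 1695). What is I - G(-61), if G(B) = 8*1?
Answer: -14297/1676 ≈ -8.5304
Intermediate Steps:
I = -889/1676 (I = 2*((-1290 + 401)/(1657 + 1695)) = 2*(-889/3352) = -889/1676 ≈ -0.53043)
G(B) = 8
I - G(-61) = -889/1676 - 1*8 = -889/1676 - 8 = -14297/1676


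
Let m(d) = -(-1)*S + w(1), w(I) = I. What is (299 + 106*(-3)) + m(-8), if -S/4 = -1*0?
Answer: -18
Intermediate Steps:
S = 0 (S = -(-4)*0 = -4*0 = 0)
m(d) = 1 (m(d) = -(-1)*0 + 1 = -1*0 + 1 = 0 + 1 = 1)
(299 + 106*(-3)) + m(-8) = (299 + 106*(-3)) + 1 = (299 - 318) + 1 = -19 + 1 = -18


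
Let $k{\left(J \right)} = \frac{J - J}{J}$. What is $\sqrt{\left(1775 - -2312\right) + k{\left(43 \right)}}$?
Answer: $\sqrt{4087} \approx 63.93$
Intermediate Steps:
$k{\left(J \right)} = 0$ ($k{\left(J \right)} = \frac{0}{J} = 0$)
$\sqrt{\left(1775 - -2312\right) + k{\left(43 \right)}} = \sqrt{\left(1775 - -2312\right) + 0} = \sqrt{\left(1775 + 2312\right) + 0} = \sqrt{4087 + 0} = \sqrt{4087}$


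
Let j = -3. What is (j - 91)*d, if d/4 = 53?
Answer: -19928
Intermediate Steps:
d = 212 (d = 4*53 = 212)
(j - 91)*d = (-3 - 91)*212 = -94*212 = -19928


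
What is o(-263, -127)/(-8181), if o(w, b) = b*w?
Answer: -33401/8181 ≈ -4.0828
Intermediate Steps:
o(-263, -127)/(-8181) = -127*(-263)/(-8181) = 33401*(-1/8181) = -33401/8181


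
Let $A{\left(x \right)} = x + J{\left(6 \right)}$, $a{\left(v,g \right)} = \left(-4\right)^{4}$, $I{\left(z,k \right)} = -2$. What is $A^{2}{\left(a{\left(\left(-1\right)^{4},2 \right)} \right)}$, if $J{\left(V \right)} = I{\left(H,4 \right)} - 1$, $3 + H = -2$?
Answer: $64009$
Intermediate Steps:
$H = -5$ ($H = -3 - 2 = -5$)
$a{\left(v,g \right)} = 256$
$J{\left(V \right)} = -3$ ($J{\left(V \right)} = -2 - 1 = -3$)
$A{\left(x \right)} = -3 + x$ ($A{\left(x \right)} = x - 3 = -3 + x$)
$A^{2}{\left(a{\left(\left(-1\right)^{4},2 \right)} \right)} = \left(-3 + 256\right)^{2} = 253^{2} = 64009$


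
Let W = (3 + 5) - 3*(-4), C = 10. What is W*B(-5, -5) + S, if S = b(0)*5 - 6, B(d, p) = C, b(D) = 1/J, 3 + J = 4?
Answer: 199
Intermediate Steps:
J = 1 (J = -3 + 4 = 1)
b(D) = 1 (b(D) = 1/1 = 1)
B(d, p) = 10
S = -1 (S = 1*5 - 6 = 5 - 6 = -1)
W = 20 (W = 8 + 12 = 20)
W*B(-5, -5) + S = 20*10 - 1 = 200 - 1 = 199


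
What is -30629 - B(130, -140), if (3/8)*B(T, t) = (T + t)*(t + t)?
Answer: -114287/3 ≈ -38096.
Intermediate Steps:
B(T, t) = 16*t*(T + t)/3 (B(T, t) = 8*((T + t)*(t + t))/3 = 8*((T + t)*(2*t))/3 = 8*(2*t*(T + t))/3 = 16*t*(T + t)/3)
-30629 - B(130, -140) = -30629 - 16*(-140)*(130 - 140)/3 = -30629 - 16*(-140)*(-10)/3 = -30629 - 1*22400/3 = -30629 - 22400/3 = -114287/3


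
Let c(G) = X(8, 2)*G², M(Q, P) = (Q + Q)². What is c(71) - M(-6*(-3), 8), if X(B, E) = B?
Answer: 39032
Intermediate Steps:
M(Q, P) = 4*Q² (M(Q, P) = (2*Q)² = 4*Q²)
c(G) = 8*G²
c(71) - M(-6*(-3), 8) = 8*71² - 4*(-6*(-3))² = 8*5041 - 4*18² = 40328 - 4*324 = 40328 - 1*1296 = 40328 - 1296 = 39032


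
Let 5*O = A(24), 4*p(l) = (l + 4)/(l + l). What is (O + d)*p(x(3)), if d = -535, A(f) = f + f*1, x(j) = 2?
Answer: -7881/40 ≈ -197.02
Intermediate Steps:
A(f) = 2*f (A(f) = f + f = 2*f)
p(l) = (4 + l)/(8*l) (p(l) = ((l + 4)/(l + l))/4 = ((4 + l)/((2*l)))/4 = ((4 + l)*(1/(2*l)))/4 = ((4 + l)/(2*l))/4 = (4 + l)/(8*l))
O = 48/5 (O = (2*24)/5 = (1/5)*48 = 48/5 ≈ 9.6000)
(O + d)*p(x(3)) = (48/5 - 535)*((1/8)*(4 + 2)/2) = -2627*6/(40*2) = -2627/5*3/8 = -7881/40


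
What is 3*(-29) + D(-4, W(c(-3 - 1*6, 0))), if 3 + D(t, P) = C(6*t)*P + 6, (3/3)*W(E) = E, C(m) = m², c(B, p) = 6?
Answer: 3372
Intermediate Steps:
W(E) = E
D(t, P) = 3 + 36*P*t² (D(t, P) = -3 + ((6*t)²*P + 6) = -3 + ((36*t²)*P + 6) = -3 + (36*P*t² + 6) = -3 + (6 + 36*P*t²) = 3 + 36*P*t²)
3*(-29) + D(-4, W(c(-3 - 1*6, 0))) = 3*(-29) + (3 + 36*6*(-4)²) = -87 + (3 + 36*6*16) = -87 + (3 + 3456) = -87 + 3459 = 3372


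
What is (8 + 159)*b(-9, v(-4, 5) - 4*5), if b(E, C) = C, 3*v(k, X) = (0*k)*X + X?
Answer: -9185/3 ≈ -3061.7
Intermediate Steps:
v(k, X) = X/3 (v(k, X) = ((0*k)*X + X)/3 = (0*X + X)/3 = (0 + X)/3 = X/3)
(8 + 159)*b(-9, v(-4, 5) - 4*5) = (8 + 159)*((⅓)*5 - 4*5) = 167*(5/3 - 20) = 167*(-55/3) = -9185/3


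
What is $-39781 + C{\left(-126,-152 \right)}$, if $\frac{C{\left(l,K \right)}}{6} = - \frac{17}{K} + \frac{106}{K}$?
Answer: $- \frac{3023623}{76} \approx -39785.0$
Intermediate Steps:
$C{\left(l,K \right)} = \frac{534}{K}$ ($C{\left(l,K \right)} = 6 \left(- \frac{17}{K} + \frac{106}{K}\right) = 6 \frac{89}{K} = \frac{534}{K}$)
$-39781 + C{\left(-126,-152 \right)} = -39781 + \frac{534}{-152} = -39781 + 534 \left(- \frac{1}{152}\right) = -39781 - \frac{267}{76} = - \frac{3023623}{76}$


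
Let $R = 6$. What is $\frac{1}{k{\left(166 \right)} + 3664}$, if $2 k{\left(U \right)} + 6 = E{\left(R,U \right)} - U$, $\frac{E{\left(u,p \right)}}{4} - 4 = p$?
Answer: $\frac{1}{3918} \approx 0.00025523$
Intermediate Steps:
$E{\left(u,p \right)} = 16 + 4 p$
$k{\left(U \right)} = 5 + \frac{3 U}{2}$ ($k{\left(U \right)} = -3 + \frac{\left(16 + 4 U\right) - U}{2} = -3 + \frac{16 + 3 U}{2} = -3 + \left(8 + \frac{3 U}{2}\right) = 5 + \frac{3 U}{2}$)
$\frac{1}{k{\left(166 \right)} + 3664} = \frac{1}{\left(5 + \frac{3}{2} \cdot 166\right) + 3664} = \frac{1}{\left(5 + 249\right) + 3664} = \frac{1}{254 + 3664} = \frac{1}{3918}$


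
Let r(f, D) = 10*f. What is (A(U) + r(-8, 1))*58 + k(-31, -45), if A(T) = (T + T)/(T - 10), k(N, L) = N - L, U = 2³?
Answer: -5090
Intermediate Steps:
U = 8
A(T) = 2*T/(-10 + T) (A(T) = (2*T)/(-10 + T) = 2*T/(-10 + T))
(A(U) + r(-8, 1))*58 + k(-31, -45) = (2*8/(-10 + 8) + 10*(-8))*58 + (-31 - 1*(-45)) = (2*8/(-2) - 80)*58 + (-31 + 45) = (2*8*(-½) - 80)*58 + 14 = (-8 - 80)*58 + 14 = -88*58 + 14 = -5104 + 14 = -5090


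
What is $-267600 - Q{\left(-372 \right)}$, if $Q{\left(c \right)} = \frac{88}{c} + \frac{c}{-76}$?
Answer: $- \frac{472857431}{1767} \approx -2.676 \cdot 10^{5}$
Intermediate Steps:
$Q{\left(c \right)} = \frac{88}{c} - \frac{c}{76}$ ($Q{\left(c \right)} = \frac{88}{c} + c \left(- \frac{1}{76}\right) = \frac{88}{c} - \frac{c}{76}$)
$-267600 - Q{\left(-372 \right)} = -267600 - \left(\frac{88}{-372} - - \frac{93}{19}\right) = -267600 - \left(88 \left(- \frac{1}{372}\right) + \frac{93}{19}\right) = -267600 - \left(- \frac{22}{93} + \frac{93}{19}\right) = -267600 - \frac{8231}{1767} = - \frac{472857431}{1767}$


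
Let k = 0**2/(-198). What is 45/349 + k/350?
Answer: 45/349 ≈ 0.12894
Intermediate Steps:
k = 0 (k = 0*(-1/198) = 0)
45/349 + k/350 = 45/349 + 0/350 = 45*(1/349) + 0*(1/350) = 45/349 + 0 = 45/349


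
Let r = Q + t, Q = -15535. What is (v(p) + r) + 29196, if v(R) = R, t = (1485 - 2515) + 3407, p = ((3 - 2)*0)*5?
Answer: 16038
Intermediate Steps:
p = 0 (p = (1*0)*5 = 0*5 = 0)
t = 2377 (t = -1030 + 3407 = 2377)
r = -13158 (r = -15535 + 2377 = -13158)
(v(p) + r) + 29196 = (0 - 13158) + 29196 = -13158 + 29196 = 16038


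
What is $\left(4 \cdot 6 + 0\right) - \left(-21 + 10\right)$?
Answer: $35$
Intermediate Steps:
$\left(4 \cdot 6 + 0\right) - \left(-21 + 10\right) = \left(24 + 0\right) - -11 = 24 + 11 = 35$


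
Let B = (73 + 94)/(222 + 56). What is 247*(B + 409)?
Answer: 28125643/278 ≈ 1.0117e+5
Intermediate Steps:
B = 167/278 ≈ 0.60072
247*(B + 409) = 247*(167/278 + 409) = 247*(113869/278) = 28125643/278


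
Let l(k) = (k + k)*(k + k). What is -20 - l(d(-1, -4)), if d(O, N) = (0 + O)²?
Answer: -24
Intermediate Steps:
d(O, N) = O²
l(k) = 4*k² (l(k) = (2*k)*(2*k) = 4*k²)
-20 - l(d(-1, -4)) = -20 - 4*((-1)²)² = -20 - 4*1² = -20 - 4 = -24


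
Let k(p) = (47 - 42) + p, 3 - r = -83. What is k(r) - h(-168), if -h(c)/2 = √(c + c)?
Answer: 91 + 8*I*√21 ≈ 91.0 + 36.661*I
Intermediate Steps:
r = 86 (r = 3 - 1*(-83) = 3 + 83 = 86)
h(c) = -2*√2*√c (h(c) = -2*√(c + c) = -2*√2*√c)
k(p) = 5 + p
k(r) - h(-168) = (5 + 86) - (-2)*√2*√(-168) = 91 - (-2)*√2*2*I*√42 = 91 - (-8)*I*√21 = 91 + 8*I*√21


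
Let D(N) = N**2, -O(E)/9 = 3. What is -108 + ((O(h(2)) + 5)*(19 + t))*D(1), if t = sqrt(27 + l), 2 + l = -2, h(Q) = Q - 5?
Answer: -526 - 22*sqrt(23) ≈ -631.51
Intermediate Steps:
h(Q) = -5 + Q
l = -4 (l = -2 - 2 = -4)
t = sqrt(23) (t = sqrt(27 - 4) = sqrt(23) ≈ 4.7958)
O(E) = -27 (O(E) = -9*3 = -27)
-108 + ((O(h(2)) + 5)*(19 + t))*D(1) = -108 + ((-27 + 5)*(19 + sqrt(23)))*1**2 = -108 - 22*(19 + sqrt(23))*1 = -108 + (-418 - 22*sqrt(23))*1 = -108 + (-418 - 22*sqrt(23)) = -526 - 22*sqrt(23)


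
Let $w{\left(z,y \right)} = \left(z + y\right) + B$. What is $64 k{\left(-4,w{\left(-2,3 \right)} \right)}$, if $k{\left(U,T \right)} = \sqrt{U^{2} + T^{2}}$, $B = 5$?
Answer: $128 \sqrt{13} \approx 461.51$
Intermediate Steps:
$w{\left(z,y \right)} = 5 + y + z$ ($w{\left(z,y \right)} = \left(z + y\right) + 5 = \left(y + z\right) + 5 = 5 + y + z$)
$k{\left(U,T \right)} = \sqrt{T^{2} + U^{2}}$
$64 k{\left(-4,w{\left(-2,3 \right)} \right)} = 64 \sqrt{\left(5 + 3 - 2\right)^{2} + \left(-4\right)^{2}} = 64 \sqrt{6^{2} + 16} = 64 \sqrt{36 + 16} = 64 \sqrt{52} = 64 \cdot 2 \sqrt{13} = 128 \sqrt{13}$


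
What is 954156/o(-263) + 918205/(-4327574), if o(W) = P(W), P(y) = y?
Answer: -4129422185459/1138151962 ≈ -3628.2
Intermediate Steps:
o(W) = W
954156/o(-263) + 918205/(-4327574) = 954156/(-263) + 918205/(-4327574) = 954156*(-1/263) + 918205*(-1/4327574) = -954156/263 - 918205/4327574 = -4129422185459/1138151962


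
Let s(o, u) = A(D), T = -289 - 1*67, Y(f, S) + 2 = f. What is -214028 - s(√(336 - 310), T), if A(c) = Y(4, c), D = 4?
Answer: -214030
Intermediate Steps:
Y(f, S) = -2 + f
A(c) = 2 (A(c) = -2 + 4 = 2)
T = -356 (T = -289 - 67 = -356)
s(o, u) = 2
-214028 - s(√(336 - 310), T) = -214028 - 1*2 = -214028 - 2 = -214030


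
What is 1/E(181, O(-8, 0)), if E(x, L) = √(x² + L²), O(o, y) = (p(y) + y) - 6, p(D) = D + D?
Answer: √32797/32797 ≈ 0.0055218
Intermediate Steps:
p(D) = 2*D
O(o, y) = -6 + 3*y (O(o, y) = (2*y + y) - 6 = 3*y - 6 = -6 + 3*y)
E(x, L) = √(L² + x²)
1/E(181, O(-8, 0)) = 1/(√((-6 + 3*0)² + 181²)) = 1/(√((-6 + 0)² + 32761)) = 1/(√((-6)² + 32761)) = 1/(√(36 + 32761)) = 1/(√32797) = √32797/32797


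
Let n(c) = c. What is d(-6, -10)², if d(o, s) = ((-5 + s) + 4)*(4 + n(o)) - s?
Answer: 1024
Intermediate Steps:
d(o, s) = -s + (-1 + s)*(4 + o) (d(o, s) = ((-5 + s) + 4)*(4 + o) - s = (-1 + s)*(4 + o) - s = -s + (-1 + s)*(4 + o))
d(-6, -10)² = (-4 - 1*(-6) + 3*(-10) - 6*(-10))² = (-4 + 6 - 30 + 60)² = 32² = 1024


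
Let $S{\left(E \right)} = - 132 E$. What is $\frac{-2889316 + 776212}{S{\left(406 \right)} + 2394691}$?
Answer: $- \frac{2113104}{2341099} \approx -0.90261$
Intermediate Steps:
$\frac{-2889316 + 776212}{S{\left(406 \right)} + 2394691} = \frac{-2889316 + 776212}{\left(-132\right) 406 + 2394691} = - \frac{2113104}{-53592 + 2394691} = - \frac{2113104}{2341099}$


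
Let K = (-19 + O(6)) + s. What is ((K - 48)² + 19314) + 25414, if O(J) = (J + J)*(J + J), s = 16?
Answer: 53377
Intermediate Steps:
O(J) = 4*J² (O(J) = (2*J)*(2*J) = 4*J²)
K = 141 (K = (-19 + 4*6²) + 16 = (-19 + 4*36) + 16 = (-19 + 144) + 16 = 125 + 16 = 141)
((K - 48)² + 19314) + 25414 = ((141 - 48)² + 19314) + 25414 = (93² + 19314) + 25414 = (8649 + 19314) + 25414 = 27963 + 25414 = 53377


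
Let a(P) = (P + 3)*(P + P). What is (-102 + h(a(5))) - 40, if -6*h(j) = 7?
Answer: -859/6 ≈ -143.17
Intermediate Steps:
a(P) = 2*P*(3 + P) (a(P) = (3 + P)*(2*P) = 2*P*(3 + P))
h(j) = -7/6 (h(j) = -1/6*7 = -7/6)
(-102 + h(a(5))) - 40 = (-102 - 7/6) - 40 = -619/6 - 40 = -859/6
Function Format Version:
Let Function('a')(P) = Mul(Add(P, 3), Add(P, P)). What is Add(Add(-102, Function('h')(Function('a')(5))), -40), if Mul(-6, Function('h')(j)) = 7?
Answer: Rational(-859, 6) ≈ -143.17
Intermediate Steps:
Function('a')(P) = Mul(2, P, Add(3, P)) (Function('a')(P) = Mul(Add(3, P), Mul(2, P)) = Mul(2, P, Add(3, P)))
Function('h')(j) = Rational(-7, 6) (Function('h')(j) = Mul(Rational(-1, 6), 7) = Rational(-7, 6))
Add(Add(-102, Function('h')(Function('a')(5))), -40) = Add(Add(-102, Rational(-7, 6)), -40) = Add(Rational(-619, 6), -40) = Rational(-859, 6)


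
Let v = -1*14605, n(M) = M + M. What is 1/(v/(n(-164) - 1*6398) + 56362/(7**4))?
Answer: 16149126/414157417 ≈ 0.038993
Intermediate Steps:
n(M) = 2*M
v = -14605
1/(v/(n(-164) - 1*6398) + 56362/(7**4)) = 1/(-14605/(2*(-164) - 1*6398) + 56362/(7**4)) = 1/(-14605/(-328 - 6398) + 56362/2401) = 1/(-14605/(-6726) + 56362*(1/2401)) = 1/(-14605*(-1/6726) + 56362/2401) = 1/(14605/6726 + 56362/2401) = 1/(414157417/16149126) = 16149126/414157417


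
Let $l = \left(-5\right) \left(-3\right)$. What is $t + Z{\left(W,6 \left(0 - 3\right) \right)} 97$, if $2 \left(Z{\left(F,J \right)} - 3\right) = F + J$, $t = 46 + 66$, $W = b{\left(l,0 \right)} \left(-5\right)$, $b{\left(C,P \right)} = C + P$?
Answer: $- \frac{8215}{2} \approx -4107.5$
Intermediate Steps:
$l = 15$
$W = -75$ ($W = \left(15 + 0\right) \left(-5\right) = 15 \left(-5\right) = -75$)
$t = 112$
$Z{\left(F,J \right)} = 3 + \frac{F}{2} + \frac{J}{2}$ ($Z{\left(F,J \right)} = 3 + \frac{F + J}{2} = 3 + \left(\frac{F}{2} + \frac{J}{2}\right) = 3 + \frac{F}{2} + \frac{J}{2}$)
$t + Z{\left(W,6 \left(0 - 3\right) \right)} 97 = 112 + \left(3 + \frac{1}{2} \left(-75\right) + \frac{6 \left(0 - 3\right)}{2}\right) 97 = 112 + \left(3 - \frac{75}{2} + \frac{6 \left(-3\right)}{2}\right) 97 = 112 + \left(3 - \frac{75}{2} + \frac{1}{2} \left(-18\right)\right) 97 = 112 + \left(3 - \frac{75}{2} - 9\right) 97 = 112 - \frac{8439}{2} = - \frac{8215}{2}$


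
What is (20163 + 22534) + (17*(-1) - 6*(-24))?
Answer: 42824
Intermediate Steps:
(20163 + 22534) + (17*(-1) - 6*(-24)) = 42697 + (-17 + 144) = 42697 + 127 = 42824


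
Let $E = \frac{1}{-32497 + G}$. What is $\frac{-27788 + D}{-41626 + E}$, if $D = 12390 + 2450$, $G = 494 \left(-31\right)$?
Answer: $\frac{619056828}{1990180687} \approx 0.31106$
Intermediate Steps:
$G = -15314$
$E = - \frac{1}{47811}$ ($E = \frac{1}{-32497 - 15314} = \frac{1}{-47811} = - \frac{1}{47811} \approx -2.0916 \cdot 10^{-5}$)
$D = 14840$
$\frac{-27788 + D}{-41626 + E} = \frac{-27788 + 14840}{-41626 - \frac{1}{47811}} = - \frac{12948}{- \frac{1990180687}{47811}} = \left(-12948\right) \left(- \frac{47811}{1990180687}\right) = \frac{619056828}{1990180687}$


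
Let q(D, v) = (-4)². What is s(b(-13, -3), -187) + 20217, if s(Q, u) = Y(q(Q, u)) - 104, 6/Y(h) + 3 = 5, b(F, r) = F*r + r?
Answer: 20116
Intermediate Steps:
q(D, v) = 16
b(F, r) = r + F*r
Y(h) = 3 (Y(h) = 6/(-3 + 5) = 6/2 = 6*(½) = 3)
s(Q, u) = -101 (s(Q, u) = 3 - 104 = -101)
s(b(-13, -3), -187) + 20217 = -101 + 20217 = 20116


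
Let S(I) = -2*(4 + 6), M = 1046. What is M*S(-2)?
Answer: -20920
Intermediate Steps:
S(I) = -20 (S(I) = -2*10 = -20)
M*S(-2) = 1046*(-20) = -20920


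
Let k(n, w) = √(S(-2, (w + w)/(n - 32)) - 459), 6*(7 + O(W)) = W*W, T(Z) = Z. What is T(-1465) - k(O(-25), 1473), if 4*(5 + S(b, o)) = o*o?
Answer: -1465 - 2*√1793365/391 ≈ -1471.8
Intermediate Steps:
O(W) = -7 + W²/6 (O(W) = -7 + (W*W)/6 = -7 + W²/6)
S(b, o) = -5 + o²/4 (S(b, o) = -5 + (o*o)/4 = -5 + o²/4)
k(n, w) = √(-464 + w²/(-32 + n)²) (k(n, w) = √((-5 + ((w + w)/(n - 32))²/4) - 459) = √((-5 + ((2*w)/(-32 + n))²/4) - 459) = √((-5 + (2*w/(-32 + n))²/4) - 459) = √((-5 + (4*w²/(-32 + n)²)/4) - 459) = √((-5 + w²/(-32 + n)²) - 459) = √(-464 + w²/(-32 + n)²))
T(-1465) - k(O(-25), 1473) = -1465 - √(-464 + 1473²/(-32 + (-7 + (⅙)*(-25)²))²) = -1465 - √(-464 + 2169729/(-32 + (-7 + (⅙)*625))²) = -1465 - √(-464 + 2169729/(-32 + (-7 + 625/6))²) = -1465 - √(-464 + 2169729/(-32 + 583/6)²) = -1465 - √(-464 + 2169729/(391/6)²) = -1465 - √(-464 + 2169729*(36/152881)) = -1465 - √(-464 + 78110244/152881) = -1465 - √(7173460/152881) = -1465 - 2*√1793365/391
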